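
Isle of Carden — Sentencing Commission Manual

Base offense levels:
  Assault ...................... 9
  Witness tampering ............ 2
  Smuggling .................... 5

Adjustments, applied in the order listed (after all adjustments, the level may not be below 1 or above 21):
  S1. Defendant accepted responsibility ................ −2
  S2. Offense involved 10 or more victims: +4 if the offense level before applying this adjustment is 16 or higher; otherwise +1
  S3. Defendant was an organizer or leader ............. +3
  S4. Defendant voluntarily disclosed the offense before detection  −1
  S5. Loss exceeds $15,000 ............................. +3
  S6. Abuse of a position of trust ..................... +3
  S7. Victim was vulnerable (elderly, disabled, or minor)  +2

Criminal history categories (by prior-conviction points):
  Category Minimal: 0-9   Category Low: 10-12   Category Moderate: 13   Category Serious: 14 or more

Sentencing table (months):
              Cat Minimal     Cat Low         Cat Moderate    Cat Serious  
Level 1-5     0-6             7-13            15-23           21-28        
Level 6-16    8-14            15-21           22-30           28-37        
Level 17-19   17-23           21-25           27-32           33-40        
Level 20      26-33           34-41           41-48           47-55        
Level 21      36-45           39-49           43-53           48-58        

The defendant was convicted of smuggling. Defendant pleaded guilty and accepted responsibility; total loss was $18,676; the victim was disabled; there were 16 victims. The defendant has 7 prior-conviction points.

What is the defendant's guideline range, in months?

8-14 months

Base offense level for smuggling: 5.
S1 applies: 5 − 2 = 3.
S2 applies (level before this adjustment is 3 < 16, so +1): 3 + 1 = 4.
S3 does not apply.
S5 applies: 4 + 3 = 7.
S6 does not apply.
S7 applies: 7 + 2 = 9.
Final offense level: 9.
Criminal history: 7 prior points → Category Minimal (0-9).
Level 9 falls in the 6-16 band.
Grid: Level 6-16 × Category Minimal = 8-14 months.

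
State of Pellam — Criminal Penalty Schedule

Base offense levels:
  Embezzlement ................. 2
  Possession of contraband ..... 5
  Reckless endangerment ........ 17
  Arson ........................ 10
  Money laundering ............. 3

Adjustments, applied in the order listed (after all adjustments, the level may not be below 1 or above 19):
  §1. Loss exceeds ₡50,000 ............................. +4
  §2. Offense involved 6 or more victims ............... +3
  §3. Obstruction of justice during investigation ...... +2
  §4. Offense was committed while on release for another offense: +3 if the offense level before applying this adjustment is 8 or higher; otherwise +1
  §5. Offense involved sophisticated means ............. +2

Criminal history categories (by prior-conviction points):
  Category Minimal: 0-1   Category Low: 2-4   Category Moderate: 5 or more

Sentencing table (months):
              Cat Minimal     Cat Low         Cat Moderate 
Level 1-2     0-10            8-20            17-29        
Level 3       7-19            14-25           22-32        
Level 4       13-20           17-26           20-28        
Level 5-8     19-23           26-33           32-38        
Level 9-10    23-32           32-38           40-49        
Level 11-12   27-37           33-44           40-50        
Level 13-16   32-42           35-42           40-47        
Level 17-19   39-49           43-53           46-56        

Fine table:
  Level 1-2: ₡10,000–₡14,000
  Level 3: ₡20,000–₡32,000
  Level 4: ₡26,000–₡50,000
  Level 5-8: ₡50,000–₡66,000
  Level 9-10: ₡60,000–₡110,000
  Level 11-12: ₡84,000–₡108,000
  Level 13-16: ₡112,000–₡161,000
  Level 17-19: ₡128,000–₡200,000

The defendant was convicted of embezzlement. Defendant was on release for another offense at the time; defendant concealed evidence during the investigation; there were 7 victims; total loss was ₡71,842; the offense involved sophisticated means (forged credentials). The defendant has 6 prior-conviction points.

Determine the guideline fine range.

₡112,000–₡161,000

Base offense level for embezzlement: 2.
§1 applies: 2 + 4 = 6.
§2 applies: 6 + 3 = 9.
§3 applies: 9 + 2 = 11.
§4 applies (level before this adjustment is 11 ≥ 8, so +3): 11 + 3 = 14.
§5 applies: 14 + 2 = 16.
Final offense level: 16.
Level 16 falls in the 13-16 band.
Fine table: Level 13-16 → ₡112,000–₡161,000.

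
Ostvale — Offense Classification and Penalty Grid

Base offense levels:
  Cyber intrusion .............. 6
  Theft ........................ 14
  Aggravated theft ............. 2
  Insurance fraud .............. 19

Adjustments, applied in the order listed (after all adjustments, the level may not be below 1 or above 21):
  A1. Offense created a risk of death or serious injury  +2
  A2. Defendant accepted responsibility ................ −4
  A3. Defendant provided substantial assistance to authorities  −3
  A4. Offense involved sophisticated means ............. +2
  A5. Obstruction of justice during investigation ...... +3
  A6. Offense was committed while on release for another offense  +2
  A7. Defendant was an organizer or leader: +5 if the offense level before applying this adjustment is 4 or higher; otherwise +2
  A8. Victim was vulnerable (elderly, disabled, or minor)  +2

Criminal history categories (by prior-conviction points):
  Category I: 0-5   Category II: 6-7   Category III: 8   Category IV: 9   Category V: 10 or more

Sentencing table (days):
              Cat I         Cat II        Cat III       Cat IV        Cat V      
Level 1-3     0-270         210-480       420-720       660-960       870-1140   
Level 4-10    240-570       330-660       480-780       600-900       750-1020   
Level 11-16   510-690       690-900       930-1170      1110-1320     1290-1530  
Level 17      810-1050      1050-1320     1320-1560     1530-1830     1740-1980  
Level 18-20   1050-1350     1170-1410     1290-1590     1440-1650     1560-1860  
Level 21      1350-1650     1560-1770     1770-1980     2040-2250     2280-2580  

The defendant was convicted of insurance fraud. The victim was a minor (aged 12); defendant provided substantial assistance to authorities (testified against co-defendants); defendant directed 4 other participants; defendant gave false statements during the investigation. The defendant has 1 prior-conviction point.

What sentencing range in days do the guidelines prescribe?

Base offense level for insurance fraud: 19.
A3 applies: 19 − 3 = 16.
A5 applies: 16 + 3 = 19.
A6 does not apply.
A7 applies (level before this adjustment is 19 ≥ 4, so +5): 19 + 5 = 24.
A8 applies: 24 + 2 = 26.
Level 26 exceeds the maximum of 21; capped at 21.
Final offense level: 21.
Criminal history: 1 prior point → Category I (0-5).
Level 21 falls in the 21 band.
Grid: Level 21 × Category I = 1350-1650 days.

1350-1650 days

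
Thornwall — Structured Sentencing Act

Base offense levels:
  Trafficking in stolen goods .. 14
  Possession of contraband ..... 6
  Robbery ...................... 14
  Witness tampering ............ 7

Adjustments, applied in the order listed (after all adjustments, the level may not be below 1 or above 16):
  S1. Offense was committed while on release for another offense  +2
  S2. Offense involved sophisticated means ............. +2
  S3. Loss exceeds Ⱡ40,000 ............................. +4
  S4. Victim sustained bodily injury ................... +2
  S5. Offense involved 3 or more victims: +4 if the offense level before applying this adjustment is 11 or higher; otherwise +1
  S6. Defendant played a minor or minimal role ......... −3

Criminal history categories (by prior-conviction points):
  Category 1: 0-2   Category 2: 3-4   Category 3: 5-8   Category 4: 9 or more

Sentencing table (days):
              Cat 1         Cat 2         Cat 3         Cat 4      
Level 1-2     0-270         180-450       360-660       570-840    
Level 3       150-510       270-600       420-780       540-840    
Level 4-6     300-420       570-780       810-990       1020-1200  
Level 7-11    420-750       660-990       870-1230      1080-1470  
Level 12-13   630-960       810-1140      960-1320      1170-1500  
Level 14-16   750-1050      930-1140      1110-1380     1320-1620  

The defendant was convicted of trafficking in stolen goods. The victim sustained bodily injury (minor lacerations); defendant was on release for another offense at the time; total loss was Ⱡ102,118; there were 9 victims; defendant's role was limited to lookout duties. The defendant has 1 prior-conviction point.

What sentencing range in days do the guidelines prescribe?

750-1050 days

Base offense level for trafficking in stolen goods: 14.
S1 applies: 14 + 2 = 16.
S3 applies: 16 + 4 = 20.
S4 applies: 20 + 2 = 22.
S5 applies (level before this adjustment is 22 ≥ 11, so +4): 22 + 4 = 26.
S6 applies: 26 − 3 = 23.
Level 23 exceeds the maximum of 16; capped at 16.
Final offense level: 16.
Criminal history: 1 prior point → Category 1 (0-2).
Level 16 falls in the 14-16 band.
Grid: Level 14-16 × Category 1 = 750-1050 days.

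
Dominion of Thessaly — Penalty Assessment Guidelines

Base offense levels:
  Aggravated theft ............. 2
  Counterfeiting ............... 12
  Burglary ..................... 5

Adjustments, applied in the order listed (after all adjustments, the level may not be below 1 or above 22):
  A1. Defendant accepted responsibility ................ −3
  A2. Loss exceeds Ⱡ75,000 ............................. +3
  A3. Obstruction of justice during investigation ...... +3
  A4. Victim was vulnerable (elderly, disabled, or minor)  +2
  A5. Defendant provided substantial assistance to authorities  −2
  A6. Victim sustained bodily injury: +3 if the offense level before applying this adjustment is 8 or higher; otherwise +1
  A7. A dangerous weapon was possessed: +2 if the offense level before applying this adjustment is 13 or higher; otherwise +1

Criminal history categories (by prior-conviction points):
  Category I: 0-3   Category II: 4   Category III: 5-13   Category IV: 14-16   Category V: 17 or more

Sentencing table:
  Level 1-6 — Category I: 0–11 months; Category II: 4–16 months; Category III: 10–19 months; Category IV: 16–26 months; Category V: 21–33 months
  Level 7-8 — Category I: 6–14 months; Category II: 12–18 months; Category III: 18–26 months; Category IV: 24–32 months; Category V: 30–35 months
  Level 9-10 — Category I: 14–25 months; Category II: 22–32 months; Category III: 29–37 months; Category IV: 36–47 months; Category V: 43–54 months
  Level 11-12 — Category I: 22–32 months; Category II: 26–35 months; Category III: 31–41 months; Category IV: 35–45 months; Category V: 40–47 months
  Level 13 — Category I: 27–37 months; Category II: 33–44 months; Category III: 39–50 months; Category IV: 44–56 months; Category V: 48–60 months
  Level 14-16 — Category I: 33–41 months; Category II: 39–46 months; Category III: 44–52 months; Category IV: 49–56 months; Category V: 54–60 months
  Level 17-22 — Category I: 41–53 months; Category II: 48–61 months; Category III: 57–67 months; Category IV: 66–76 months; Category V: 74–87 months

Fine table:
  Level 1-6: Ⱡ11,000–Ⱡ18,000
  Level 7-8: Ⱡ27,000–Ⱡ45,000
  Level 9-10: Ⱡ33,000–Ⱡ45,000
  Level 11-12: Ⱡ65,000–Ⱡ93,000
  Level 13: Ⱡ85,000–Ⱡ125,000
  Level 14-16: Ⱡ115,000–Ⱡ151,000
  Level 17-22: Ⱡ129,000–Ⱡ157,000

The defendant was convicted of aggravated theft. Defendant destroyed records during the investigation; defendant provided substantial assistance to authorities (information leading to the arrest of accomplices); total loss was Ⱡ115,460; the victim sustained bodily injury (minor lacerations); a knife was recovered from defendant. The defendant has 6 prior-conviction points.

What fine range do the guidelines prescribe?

Ⱡ27,000–Ⱡ45,000

Base offense level for aggravated theft: 2.
A2 applies: 2 + 3 = 5.
A3 applies: 5 + 3 = 8.
A5 applies: 8 − 2 = 6.
A6 applies (level before this adjustment is 6 < 8, so +1): 6 + 1 = 7.
A7 applies (level before this adjustment is 7 < 13, so +1): 7 + 1 = 8.
Final offense level: 8.
Level 8 falls in the 7-8 band.
Fine table: Level 7-8 → Ⱡ27,000–Ⱡ45,000.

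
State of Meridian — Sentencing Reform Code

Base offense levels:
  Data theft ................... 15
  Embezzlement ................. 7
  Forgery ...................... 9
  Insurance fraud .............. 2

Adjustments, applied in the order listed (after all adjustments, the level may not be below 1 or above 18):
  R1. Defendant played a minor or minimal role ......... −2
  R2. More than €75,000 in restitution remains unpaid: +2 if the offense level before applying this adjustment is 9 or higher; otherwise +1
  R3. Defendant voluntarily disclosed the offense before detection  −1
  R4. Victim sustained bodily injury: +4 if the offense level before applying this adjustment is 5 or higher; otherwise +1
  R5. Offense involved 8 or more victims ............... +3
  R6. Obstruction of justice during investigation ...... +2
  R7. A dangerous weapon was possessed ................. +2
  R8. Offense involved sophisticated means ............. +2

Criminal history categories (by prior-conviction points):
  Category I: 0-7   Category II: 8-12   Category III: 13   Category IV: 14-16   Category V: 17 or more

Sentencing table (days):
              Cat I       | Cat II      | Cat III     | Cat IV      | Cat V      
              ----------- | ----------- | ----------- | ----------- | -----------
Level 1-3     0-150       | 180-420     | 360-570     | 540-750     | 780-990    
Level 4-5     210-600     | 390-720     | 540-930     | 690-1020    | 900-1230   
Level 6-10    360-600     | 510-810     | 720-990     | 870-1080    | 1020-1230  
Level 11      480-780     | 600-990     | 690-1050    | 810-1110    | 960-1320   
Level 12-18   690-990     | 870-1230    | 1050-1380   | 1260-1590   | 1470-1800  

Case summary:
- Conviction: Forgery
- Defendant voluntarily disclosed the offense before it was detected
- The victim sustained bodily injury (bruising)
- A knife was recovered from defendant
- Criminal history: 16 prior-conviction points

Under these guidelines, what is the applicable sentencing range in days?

1260-1590 days

Base offense level for forgery: 9.
R2 does not apply.
R3 applies: 9 − 1 = 8.
R4 applies (level before this adjustment is 8 ≥ 5, so +4): 8 + 4 = 12.
R7 applies: 12 + 2 = 14.
Final offense level: 14.
Criminal history: 16 prior points → Category IV (14-16).
Level 14 falls in the 12-18 band.
Grid: Level 12-18 × Category IV = 1260-1590 days.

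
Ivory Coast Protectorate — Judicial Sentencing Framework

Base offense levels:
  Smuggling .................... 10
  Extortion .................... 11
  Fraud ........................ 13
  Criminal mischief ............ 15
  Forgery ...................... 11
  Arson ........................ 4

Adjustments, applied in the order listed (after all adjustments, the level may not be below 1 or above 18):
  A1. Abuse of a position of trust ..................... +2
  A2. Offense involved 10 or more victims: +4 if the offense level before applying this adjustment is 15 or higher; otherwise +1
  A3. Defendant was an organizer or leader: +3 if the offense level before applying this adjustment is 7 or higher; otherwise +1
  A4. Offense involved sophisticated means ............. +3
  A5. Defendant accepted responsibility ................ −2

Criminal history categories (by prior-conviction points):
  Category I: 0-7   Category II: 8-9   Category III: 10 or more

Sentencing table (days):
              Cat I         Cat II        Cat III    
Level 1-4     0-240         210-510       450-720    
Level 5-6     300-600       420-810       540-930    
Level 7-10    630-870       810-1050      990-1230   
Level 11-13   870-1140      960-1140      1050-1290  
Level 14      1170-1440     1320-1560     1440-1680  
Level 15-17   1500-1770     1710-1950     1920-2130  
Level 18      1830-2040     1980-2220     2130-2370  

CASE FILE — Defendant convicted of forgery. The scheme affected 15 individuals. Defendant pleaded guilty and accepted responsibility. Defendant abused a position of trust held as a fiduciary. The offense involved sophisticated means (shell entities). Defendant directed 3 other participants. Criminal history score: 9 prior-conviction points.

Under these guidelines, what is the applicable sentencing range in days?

1980-2220 days

Base offense level for forgery: 11.
A1 applies: 11 + 2 = 13.
A2 applies (level before this adjustment is 13 < 15, so +1): 13 + 1 = 14.
A3 applies (level before this adjustment is 14 ≥ 7, so +3): 14 + 3 = 17.
A4 applies: 17 + 3 = 20.
A5 applies: 20 − 2 = 18.
Final offense level: 18.
Criminal history: 9 prior points → Category II (8-9).
Level 18 falls in the 18 band.
Grid: Level 18 × Category II = 1980-2220 days.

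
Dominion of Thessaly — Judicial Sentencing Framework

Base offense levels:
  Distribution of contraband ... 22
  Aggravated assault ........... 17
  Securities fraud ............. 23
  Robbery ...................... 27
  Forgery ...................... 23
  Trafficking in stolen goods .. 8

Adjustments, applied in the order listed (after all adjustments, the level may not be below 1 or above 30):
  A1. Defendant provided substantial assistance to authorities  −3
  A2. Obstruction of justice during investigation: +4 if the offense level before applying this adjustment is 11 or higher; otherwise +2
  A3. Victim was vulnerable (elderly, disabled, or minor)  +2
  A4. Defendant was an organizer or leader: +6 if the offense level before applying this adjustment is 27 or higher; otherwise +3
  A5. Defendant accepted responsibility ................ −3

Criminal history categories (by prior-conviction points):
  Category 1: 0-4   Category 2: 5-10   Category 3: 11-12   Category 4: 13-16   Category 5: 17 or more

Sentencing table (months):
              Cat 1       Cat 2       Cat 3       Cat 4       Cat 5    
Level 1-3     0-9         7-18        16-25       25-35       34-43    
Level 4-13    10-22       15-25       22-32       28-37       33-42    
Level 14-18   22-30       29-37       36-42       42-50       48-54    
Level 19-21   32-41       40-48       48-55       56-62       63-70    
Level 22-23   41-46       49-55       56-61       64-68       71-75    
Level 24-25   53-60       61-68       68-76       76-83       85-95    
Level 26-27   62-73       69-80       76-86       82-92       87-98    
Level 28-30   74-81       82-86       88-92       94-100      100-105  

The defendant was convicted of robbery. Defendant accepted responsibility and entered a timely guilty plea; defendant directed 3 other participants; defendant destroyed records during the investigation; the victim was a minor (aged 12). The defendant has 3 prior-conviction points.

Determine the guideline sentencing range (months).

74-81 months

Base offense level for robbery: 27.
A1 does not apply.
A2 applies (level before this adjustment is 27 ≥ 11, so +4): 27 + 4 = 31.
A3 applies: 31 + 2 = 33.
A4 applies (level before this adjustment is 33 ≥ 27, so +6): 33 + 6 = 39.
A5 applies: 39 − 3 = 36.
Level 36 exceeds the maximum of 30; capped at 30.
Final offense level: 30.
Criminal history: 3 prior points → Category 1 (0-4).
Level 30 falls in the 28-30 band.
Grid: Level 28-30 × Category 1 = 74-81 months.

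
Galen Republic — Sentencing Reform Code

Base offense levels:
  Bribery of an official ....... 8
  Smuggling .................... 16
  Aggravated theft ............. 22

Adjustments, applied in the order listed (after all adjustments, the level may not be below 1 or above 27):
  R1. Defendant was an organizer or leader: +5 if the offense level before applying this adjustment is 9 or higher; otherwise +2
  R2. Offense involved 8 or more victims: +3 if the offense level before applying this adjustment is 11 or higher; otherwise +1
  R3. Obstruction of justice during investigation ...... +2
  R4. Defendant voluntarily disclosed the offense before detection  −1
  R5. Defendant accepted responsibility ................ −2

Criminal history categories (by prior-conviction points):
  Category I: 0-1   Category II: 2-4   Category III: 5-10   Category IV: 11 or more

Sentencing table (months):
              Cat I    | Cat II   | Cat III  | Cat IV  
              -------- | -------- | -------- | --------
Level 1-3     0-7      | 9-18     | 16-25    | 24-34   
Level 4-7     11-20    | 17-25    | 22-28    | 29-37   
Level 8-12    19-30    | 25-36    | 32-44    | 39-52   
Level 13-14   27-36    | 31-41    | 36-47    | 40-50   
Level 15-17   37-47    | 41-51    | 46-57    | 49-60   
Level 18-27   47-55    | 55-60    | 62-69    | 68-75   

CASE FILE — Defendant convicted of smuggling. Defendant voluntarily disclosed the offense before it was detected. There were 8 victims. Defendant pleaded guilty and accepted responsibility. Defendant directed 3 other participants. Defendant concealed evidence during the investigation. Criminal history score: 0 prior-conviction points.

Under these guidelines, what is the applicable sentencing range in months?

47-55 months

Base offense level for smuggling: 16.
R1 applies (level before this adjustment is 16 ≥ 9, so +5): 16 + 5 = 21.
R2 applies (level before this adjustment is 21 ≥ 11, so +3): 21 + 3 = 24.
R3 applies: 24 + 2 = 26.
R4 applies: 26 − 1 = 25.
R5 applies: 25 − 2 = 23.
Final offense level: 23.
Criminal history: 0 prior points → Category I (0-1).
Level 23 falls in the 18-27 band.
Grid: Level 18-27 × Category I = 47-55 months.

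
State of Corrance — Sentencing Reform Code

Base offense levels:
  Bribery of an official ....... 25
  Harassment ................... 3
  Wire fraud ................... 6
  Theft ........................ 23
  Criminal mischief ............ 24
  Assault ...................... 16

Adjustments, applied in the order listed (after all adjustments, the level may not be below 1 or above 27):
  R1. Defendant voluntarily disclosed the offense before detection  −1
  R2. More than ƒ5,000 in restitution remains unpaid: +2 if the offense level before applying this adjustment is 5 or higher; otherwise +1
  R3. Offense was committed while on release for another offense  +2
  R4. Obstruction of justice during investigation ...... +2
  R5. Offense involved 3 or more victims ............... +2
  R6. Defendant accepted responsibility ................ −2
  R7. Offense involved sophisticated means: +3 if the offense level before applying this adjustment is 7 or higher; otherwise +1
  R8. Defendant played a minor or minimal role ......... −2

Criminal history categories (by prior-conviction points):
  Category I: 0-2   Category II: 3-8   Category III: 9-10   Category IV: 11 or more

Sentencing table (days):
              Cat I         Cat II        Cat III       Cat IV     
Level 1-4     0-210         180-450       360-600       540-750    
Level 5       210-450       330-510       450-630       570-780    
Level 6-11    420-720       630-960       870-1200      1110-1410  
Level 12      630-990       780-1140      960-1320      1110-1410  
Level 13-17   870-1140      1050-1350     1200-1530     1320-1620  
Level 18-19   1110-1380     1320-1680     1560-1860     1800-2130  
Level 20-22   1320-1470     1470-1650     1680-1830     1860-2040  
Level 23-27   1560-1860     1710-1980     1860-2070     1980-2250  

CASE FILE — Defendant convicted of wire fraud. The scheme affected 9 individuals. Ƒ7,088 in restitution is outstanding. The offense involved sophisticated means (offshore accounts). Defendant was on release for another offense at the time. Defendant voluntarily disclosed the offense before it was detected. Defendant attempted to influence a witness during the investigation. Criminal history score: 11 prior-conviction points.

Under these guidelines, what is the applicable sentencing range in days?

Base offense level for wire fraud: 6.
R1 applies: 6 − 1 = 5.
R2 applies (level before this adjustment is 5 ≥ 5, so +2): 5 + 2 = 7.
R3 applies: 7 + 2 = 9.
R4 applies: 9 + 2 = 11.
R5 applies: 11 + 2 = 13.
R7 applies (level before this adjustment is 13 ≥ 7, so +3): 13 + 3 = 16.
Final offense level: 16.
Criminal history: 11 prior points → Category IV (11+).
Level 16 falls in the 13-17 band.
Grid: Level 13-17 × Category IV = 1320-1620 days.

1320-1620 days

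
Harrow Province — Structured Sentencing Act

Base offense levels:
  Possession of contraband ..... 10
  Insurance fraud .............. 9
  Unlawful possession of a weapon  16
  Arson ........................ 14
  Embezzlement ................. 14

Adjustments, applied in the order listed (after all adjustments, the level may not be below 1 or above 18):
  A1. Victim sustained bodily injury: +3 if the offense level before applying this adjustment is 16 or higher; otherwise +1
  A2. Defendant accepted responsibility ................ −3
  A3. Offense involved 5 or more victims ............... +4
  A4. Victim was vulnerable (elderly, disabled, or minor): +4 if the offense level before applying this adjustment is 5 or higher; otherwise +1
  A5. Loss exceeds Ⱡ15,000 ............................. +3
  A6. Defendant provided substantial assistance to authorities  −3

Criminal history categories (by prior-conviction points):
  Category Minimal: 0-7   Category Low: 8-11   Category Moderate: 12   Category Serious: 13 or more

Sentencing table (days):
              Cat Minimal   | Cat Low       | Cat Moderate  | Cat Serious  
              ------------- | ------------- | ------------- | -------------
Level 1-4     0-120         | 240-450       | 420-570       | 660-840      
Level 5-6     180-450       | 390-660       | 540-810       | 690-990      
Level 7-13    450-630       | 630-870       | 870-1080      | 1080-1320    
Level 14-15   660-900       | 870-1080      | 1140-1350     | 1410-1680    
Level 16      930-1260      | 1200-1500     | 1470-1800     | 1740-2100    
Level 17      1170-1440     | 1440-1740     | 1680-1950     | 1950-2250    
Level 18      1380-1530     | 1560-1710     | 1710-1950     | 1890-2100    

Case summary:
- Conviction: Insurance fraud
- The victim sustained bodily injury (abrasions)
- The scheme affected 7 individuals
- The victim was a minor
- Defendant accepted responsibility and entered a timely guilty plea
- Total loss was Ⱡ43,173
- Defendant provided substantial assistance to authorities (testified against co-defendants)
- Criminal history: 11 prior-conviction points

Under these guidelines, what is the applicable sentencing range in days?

Base offense level for insurance fraud: 9.
A1 applies (level before this adjustment is 9 < 16, so +1): 9 + 1 = 10.
A2 applies: 10 − 3 = 7.
A3 applies: 7 + 4 = 11.
A4 applies (level before this adjustment is 11 ≥ 5, so +4): 11 + 4 = 15.
A5 applies: 15 + 3 = 18.
A6 applies: 18 − 3 = 15.
Final offense level: 15.
Criminal history: 11 prior points → Category Low (8-11).
Level 15 falls in the 14-15 band.
Grid: Level 14-15 × Category Low = 870-1080 days.

870-1080 days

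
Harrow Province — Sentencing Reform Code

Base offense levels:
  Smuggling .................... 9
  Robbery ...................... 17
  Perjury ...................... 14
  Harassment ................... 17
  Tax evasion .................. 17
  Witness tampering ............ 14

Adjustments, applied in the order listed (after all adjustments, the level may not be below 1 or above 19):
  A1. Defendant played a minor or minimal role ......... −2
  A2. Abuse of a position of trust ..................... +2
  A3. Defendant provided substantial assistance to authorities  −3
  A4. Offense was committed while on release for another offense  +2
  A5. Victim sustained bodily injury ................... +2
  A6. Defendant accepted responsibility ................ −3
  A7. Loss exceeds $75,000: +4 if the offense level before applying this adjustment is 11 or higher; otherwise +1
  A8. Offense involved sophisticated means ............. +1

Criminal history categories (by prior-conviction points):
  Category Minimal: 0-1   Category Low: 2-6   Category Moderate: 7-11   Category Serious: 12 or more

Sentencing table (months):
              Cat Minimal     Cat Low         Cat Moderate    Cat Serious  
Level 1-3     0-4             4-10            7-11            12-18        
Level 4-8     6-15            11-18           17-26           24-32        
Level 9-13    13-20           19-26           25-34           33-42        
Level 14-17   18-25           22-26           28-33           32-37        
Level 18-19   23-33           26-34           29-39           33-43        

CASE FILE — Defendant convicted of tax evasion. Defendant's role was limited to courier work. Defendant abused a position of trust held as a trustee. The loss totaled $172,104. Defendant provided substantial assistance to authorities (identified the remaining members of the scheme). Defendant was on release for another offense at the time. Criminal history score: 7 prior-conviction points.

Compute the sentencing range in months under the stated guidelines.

29-39 months

Base offense level for tax evasion: 17.
A1 applies: 17 − 2 = 15.
A2 applies: 15 + 2 = 17.
A3 applies: 17 − 3 = 14.
A4 applies: 14 + 2 = 16.
A5 does not apply.
A6 does not apply.
A7 applies (level before this adjustment is 16 ≥ 11, so +4): 16 + 4 = 20.
A8 does not apply.
Level 20 exceeds the maximum of 19; capped at 19.
Final offense level: 19.
Criminal history: 7 prior points → Category Moderate (7-11).
Level 19 falls in the 18-19 band.
Grid: Level 18-19 × Category Moderate = 29-39 months.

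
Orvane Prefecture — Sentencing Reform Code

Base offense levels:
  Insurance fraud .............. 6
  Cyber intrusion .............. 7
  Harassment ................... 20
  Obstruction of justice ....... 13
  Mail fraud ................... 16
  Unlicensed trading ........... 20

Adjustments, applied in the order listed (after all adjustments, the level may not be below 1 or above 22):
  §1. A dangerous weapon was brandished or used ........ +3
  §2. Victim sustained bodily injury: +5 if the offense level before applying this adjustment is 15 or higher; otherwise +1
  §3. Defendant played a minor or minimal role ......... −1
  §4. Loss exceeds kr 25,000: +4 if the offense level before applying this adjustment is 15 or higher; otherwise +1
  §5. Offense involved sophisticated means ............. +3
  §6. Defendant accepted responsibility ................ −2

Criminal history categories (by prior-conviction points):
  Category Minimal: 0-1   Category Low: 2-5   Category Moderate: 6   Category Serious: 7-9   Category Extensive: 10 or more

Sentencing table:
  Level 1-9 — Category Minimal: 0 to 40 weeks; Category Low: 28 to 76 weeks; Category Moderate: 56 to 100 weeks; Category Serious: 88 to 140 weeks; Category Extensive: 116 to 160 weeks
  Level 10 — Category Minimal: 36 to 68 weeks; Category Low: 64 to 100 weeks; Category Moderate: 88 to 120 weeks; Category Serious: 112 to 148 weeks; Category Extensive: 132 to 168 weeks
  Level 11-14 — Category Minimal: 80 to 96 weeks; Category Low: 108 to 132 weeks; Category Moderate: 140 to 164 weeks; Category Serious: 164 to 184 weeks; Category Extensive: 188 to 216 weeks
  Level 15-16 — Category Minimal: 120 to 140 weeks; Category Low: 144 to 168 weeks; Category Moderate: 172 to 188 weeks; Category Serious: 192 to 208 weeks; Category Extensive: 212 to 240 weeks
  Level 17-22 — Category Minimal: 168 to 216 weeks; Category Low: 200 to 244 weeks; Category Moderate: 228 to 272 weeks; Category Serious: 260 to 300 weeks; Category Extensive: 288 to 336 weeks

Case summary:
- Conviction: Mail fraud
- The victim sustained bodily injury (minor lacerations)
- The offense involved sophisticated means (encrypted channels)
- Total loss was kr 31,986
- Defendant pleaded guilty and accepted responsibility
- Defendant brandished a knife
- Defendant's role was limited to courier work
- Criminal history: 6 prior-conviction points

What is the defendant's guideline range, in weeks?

Base offense level for mail fraud: 16.
§1 applies: 16 + 3 = 19.
§2 applies (level before this adjustment is 19 ≥ 15, so +5): 19 + 5 = 24.
§3 applies: 24 − 1 = 23.
§4 applies (level before this adjustment is 23 ≥ 15, so +4): 23 + 4 = 27.
§5 applies: 27 + 3 = 30.
§6 applies: 30 − 2 = 28.
Level 28 exceeds the maximum of 22; capped at 22.
Final offense level: 22.
Criminal history: 6 prior points → Category Moderate (6).
Level 22 falls in the 17-22 band.
Grid: Level 17-22 × Category Moderate = 228-272 weeks.

228-272 weeks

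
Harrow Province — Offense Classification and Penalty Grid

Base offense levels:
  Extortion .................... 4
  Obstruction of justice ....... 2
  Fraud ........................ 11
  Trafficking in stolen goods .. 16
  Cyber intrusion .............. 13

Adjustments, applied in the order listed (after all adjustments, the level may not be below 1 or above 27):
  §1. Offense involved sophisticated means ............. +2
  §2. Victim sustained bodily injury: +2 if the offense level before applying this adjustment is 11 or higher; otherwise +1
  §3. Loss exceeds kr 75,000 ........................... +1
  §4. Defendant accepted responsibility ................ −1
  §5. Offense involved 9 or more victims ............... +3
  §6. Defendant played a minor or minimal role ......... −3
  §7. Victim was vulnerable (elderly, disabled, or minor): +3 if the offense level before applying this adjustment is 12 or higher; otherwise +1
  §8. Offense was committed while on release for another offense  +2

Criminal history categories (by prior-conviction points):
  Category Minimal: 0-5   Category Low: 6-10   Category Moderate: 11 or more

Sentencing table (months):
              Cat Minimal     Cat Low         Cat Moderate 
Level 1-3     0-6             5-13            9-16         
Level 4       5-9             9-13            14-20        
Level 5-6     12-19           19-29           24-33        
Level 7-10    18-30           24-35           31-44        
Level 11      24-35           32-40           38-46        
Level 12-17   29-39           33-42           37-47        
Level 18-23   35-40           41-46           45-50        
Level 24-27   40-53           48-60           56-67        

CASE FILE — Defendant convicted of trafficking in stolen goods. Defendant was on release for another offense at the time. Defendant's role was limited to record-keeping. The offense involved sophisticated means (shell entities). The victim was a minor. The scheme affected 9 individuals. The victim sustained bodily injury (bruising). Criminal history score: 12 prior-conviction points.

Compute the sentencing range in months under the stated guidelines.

Base offense level for trafficking in stolen goods: 16.
§1 applies: 16 + 2 = 18.
§2 applies (level before this adjustment is 18 ≥ 11, so +2): 18 + 2 = 20.
§4 does not apply.
§5 applies: 20 + 3 = 23.
§6 applies: 23 − 3 = 20.
§7 applies (level before this adjustment is 20 ≥ 12, so +3): 20 + 3 = 23.
§8 applies: 23 + 2 = 25.
Final offense level: 25.
Criminal history: 12 prior points → Category Moderate (11+).
Level 25 falls in the 24-27 band.
Grid: Level 24-27 × Category Moderate = 56-67 months.

56-67 months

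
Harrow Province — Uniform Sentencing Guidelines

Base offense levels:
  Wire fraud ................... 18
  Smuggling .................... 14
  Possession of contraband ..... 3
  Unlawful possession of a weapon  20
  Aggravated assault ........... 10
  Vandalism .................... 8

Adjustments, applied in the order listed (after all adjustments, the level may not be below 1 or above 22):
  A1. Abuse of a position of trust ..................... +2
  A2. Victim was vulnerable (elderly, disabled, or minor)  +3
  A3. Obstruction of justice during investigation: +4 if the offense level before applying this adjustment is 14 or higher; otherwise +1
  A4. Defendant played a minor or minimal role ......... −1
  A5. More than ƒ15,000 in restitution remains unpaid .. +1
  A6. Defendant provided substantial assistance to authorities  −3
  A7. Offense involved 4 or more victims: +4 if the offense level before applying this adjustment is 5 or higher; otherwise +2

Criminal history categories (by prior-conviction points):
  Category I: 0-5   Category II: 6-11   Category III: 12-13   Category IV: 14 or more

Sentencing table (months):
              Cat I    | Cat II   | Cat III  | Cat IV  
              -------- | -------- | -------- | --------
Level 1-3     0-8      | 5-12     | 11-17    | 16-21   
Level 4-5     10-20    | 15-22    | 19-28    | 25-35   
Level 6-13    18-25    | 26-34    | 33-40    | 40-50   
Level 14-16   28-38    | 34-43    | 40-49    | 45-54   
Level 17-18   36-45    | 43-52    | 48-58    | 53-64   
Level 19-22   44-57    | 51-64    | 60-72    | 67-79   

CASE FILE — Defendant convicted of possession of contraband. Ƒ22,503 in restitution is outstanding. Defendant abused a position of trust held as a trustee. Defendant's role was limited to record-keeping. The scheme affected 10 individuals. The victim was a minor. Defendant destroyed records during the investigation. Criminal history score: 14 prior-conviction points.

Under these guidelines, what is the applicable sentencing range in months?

Base offense level for possession of contraband: 3.
A1 applies: 3 + 2 = 5.
A2 applies: 5 + 3 = 8.
A3 applies (level before this adjustment is 8 < 14, so +1): 8 + 1 = 9.
A4 applies: 9 − 1 = 8.
A5 applies: 8 + 1 = 9.
A7 applies (level before this adjustment is 9 ≥ 5, so +4): 9 + 4 = 13.
Final offense level: 13.
Criminal history: 14 prior points → Category IV (14+).
Level 13 falls in the 6-13 band.
Grid: Level 6-13 × Category IV = 40-50 months.

40-50 months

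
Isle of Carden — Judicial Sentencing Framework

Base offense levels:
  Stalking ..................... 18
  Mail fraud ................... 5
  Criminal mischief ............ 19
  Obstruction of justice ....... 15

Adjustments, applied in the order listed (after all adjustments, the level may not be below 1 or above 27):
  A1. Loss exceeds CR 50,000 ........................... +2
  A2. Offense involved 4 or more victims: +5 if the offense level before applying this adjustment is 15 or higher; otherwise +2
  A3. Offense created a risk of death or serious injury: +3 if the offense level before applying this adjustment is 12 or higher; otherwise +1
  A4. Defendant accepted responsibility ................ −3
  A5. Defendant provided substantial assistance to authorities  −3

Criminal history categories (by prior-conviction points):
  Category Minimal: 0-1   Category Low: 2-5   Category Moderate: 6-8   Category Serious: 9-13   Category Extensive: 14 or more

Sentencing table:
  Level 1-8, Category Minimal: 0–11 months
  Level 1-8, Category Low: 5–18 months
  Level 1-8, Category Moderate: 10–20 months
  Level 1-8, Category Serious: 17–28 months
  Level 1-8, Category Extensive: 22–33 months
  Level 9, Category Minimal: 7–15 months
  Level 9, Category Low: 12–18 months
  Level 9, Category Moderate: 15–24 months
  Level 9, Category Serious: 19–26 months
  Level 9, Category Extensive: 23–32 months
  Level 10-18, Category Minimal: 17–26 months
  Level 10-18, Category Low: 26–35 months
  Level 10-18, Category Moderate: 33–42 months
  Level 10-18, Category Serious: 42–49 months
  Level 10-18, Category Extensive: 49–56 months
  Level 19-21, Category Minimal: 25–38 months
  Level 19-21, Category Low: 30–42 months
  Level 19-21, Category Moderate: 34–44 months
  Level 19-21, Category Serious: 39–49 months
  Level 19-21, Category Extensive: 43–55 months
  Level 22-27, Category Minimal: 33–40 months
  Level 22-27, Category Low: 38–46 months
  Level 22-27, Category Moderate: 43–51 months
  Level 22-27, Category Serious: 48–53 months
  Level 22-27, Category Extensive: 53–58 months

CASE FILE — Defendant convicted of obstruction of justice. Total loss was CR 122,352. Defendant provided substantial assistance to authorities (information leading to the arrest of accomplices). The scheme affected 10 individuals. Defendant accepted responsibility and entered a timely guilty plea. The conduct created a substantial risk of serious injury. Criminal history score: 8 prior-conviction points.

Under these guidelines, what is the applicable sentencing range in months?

34-44 months

Base offense level for obstruction of justice: 15.
A1 applies: 15 + 2 = 17.
A2 applies (level before this adjustment is 17 ≥ 15, so +5): 17 + 5 = 22.
A3 applies (level before this adjustment is 22 ≥ 12, so +3): 22 + 3 = 25.
A4 applies: 25 − 3 = 22.
A5 applies: 22 − 3 = 19.
Final offense level: 19.
Criminal history: 8 prior points → Category Moderate (6-8).
Level 19 falls in the 19-21 band.
Grid: Level 19-21 × Category Moderate = 34-44 months.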